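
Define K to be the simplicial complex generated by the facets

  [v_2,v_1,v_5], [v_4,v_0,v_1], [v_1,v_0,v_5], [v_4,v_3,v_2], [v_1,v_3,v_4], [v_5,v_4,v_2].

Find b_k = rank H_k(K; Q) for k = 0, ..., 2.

Fix the vertex order v_0 < v_1 < v_2 < v_3 < v_4 < v_5 and write every simplex with vertices in increasing order. Then dim K = 2 and the simplices of K are:

  0-simplices (6): [v_0], [v_1], [v_2], [v_3], [v_4], [v_5]
  1-simplices (12): [v_0,v_1], [v_0,v_4], [v_0,v_5], [v_1,v_2], [v_1,v_3], [v_1,v_4], [v_1,v_5], [v_2,v_3], [v_2,v_4], [v_2,v_5], [v_3,v_4], [v_4,v_5]
  2-simplices (6): [v_0,v_1,v_4], [v_0,v_1,v_5], [v_1,v_2,v_5], [v_1,v_3,v_4], [v_2,v_3,v_4], [v_2,v_4,v_5]

giving chain groups C_0 ≅ Z^6, C_1 ≅ Z^12, C_2 ≅ Z^6.

∂_1: C_1 → C_0 is given by ∂[p,q] = [q] − [p].
The resulting 6×12 matrix has rank 5, and its Smith normal form has invariant factors (1,1,1,1,1).

The boundary map ∂_2: C_2 → C_1 acts by ∂[p,q,r] = [q,r] − [p,r] + [p,q]. For instance
  ∂[v_1,v_2,v_5] = [v_2,v_5] − [v_1,v_5] + [v_1,v_2],
  ∂[v_0,v_1,v_5] = [v_1,v_5] − [v_0,v_5] + [v_0,v_1].
The 12×6 boundary matrix has rank 6 and Smith normal form diag(1,1,1,1,1,1).

Computing H_k = (kernel of ∂_k) / (image of ∂_{k+1}):

  H_0: rank C_0 − rank ∂_1 = 6 − 5 = 1, and the invariant factors of ∂_1 are all 1, so H_0 ≅ Z.
  H_1: rank ker ∂_1 − rank ∂_2 = (12 − 5) − 6 = 1, and the invariant factors of ∂_2 are all 1, so H_1 ≅ Z.
  H_2: rank ker ∂_2 − rank ∂_3 = (6 − 6) − 0 = 0, and there is no ∂_3, so H_2 ≅ 0.

(K is a triangulation of the cylinder S^1 x I.)

Hence the Betti numbers are b_0 = 1, b_1 = 1, b_2 = 0.

b_0 = 1, b_1 = 1, b_2 = 0.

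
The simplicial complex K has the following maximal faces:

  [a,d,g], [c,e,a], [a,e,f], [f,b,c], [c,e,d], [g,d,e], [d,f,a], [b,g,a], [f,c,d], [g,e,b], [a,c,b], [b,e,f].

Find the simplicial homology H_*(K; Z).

Order the vertices as a < b < c < d < e < f < g. Listing each simplex with vertices in this order, K has dimension 2 with simplices:

  0-simplices (7): a, b, c, d, e, f, g
  1-simplices (18): ab, ac, ad, ae, af, ag, bc, be, bf, bg, cd, ce, cf, de, df, dg, ef, eg
  2-simplices (12): abc, abg, ace, adf, adg, aef, bcf, bef, beg, cde, cdf, deg

Hence C_0 ≅ Z^7, C_1 ≅ Z^18, C_2 ≅ Z^12.

∂_1: C_1 → C_0 sends each edge [p,q] (with p < q) to q − p. For instance
  ∂ef = f − e.
This gives a 7×18 integer matrix of rank 6; reducing to Smith normal form yields diagonal entries (1,1,1,1,1,1).

∂_2: C_2 → C_1 acts by ∂[p,q,r] = [q,r] − [p,r] + [p,q]. For instance
  ∂cde = de − ce + cd,
  ∂aef = ef − af + ae.
The 18×12 boundary matrix has rank 12 and Smith normal form diag(1,1,1,1,1,1,1,1,1,1,1,2).

Now H_k = ker ∂_k / im ∂_{k+1}, so:

  H_0: rank C_0 − rank ∂_1 = 7 − 6 = 1, and the invariant factors of ∂_1 are all 1, so H_0 ≅ Z.
  H_1: rank ker ∂_1 − rank ∂_2 = (18 − 6) − 12 = 0, and ∂_2 has invariant factor 2 > 1, so H_1 ≅ Z/2Z.
  H_2: rank ker ∂_2 − rank ∂_3 = (12 − 12) − 0 = 0, and there is no ∂_3, so H_2 ≅ 0.

H_0 = Z,  H_1 = Z/2Z,  H_2 = 0.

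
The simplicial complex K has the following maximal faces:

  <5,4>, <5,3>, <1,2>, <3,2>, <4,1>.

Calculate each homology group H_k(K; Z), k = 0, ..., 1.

H_0 = Z,  H_1 = Z.

Take the total order 1 < 2 < 3 < 4 < 5 on the vertex set. Then K (dimension 1) consists of the simplices:

  0-simplices (5): [1], [2], [3], [4], [5]
  1-simplices (5): [1,2], [1,4], [2,3], [3,5], [4,5]

Hence C_0 ≅ Z^5, C_1 ≅ Z^5.

The boundary map ∂_1: C_1 → C_0 sends each edge [p,q] (with p < q) to q − p.
As a 5×5 matrix over Z this has rank 4, with invariant factors (1,1,1,1).

Now H_k = ker ∂_k / im ∂_{k+1}, so:

  H_0: rank C_0 − rank ∂_1 = 5 − 4 = 1, and the invariant factors of ∂_1 are all 1, so H_0 = Z.
  H_1: rank ker ∂_1 − rank ∂_2 = (5 − 4) − 0 = 1, and there is no ∂_2, so H_1 = Z.

As a check, the Euler characteristic is 5 − 5 = 0, which agrees with 1 − 1 = 0.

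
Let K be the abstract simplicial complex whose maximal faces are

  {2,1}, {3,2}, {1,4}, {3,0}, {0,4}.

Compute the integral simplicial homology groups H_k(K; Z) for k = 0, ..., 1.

H_0 ≅ Z,  H_1 ≅ Z.

Take the total order 0 < 1 < 2 < 3 < 4 on the vertex set. Then K (dimension 1) consists of the simplices:

  0-simplices (5): [0], [1], [2], [3], [4]
  1-simplices (5): [0,3], [0,4], [1,2], [1,4], [2,3]

so the chain groups are C_0 ≅ Z^5, C_1 ≅ Z^5.

Boundary ∂_1: C_1 → C_0 is given by ∂[p,q] = [q] − [p]. For instance
  ∂[0,3] = [3] − [0].
The resulting 5×5 matrix has rank 4, and its Smith normal form has invariant factors (1,1,1,1).

From H_k ≅ ker(∂_k) / im(∂_{k+1}) we obtain:

  H_0: rank C_0 − rank ∂_1 = 5 − 4 = 1, and the invariant factors of ∂_1 are all 1, so H_0 = Z.
  H_1: rank ker ∂_1 − rank ∂_2 = (5 − 4) − 0 = 1, and there is no ∂_2, so H_1 = Z.

As a check, the Euler characteristic is 5 − 5 = 0, which agrees with 1 − 1 = 0.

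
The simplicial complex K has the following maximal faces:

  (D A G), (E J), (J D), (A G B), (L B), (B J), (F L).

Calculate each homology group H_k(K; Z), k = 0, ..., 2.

H_0 = Z,  H_1 = Z,  H_2 = 0.

We work with the vertex ordering A < B < D < E < F < G < J < L. The simplices of K, each written with vertices in increasing order, are:

  0-simplices (8): A, B, D, E, F, G, J, L
  1-simplices (10): AB, AD, AG, BG, BJ, BL, DG, DJ, EJ, FL
  2-simplices (2): ABG, ADG

Hence C_0 ≅ Z^8, C_1 ≅ Z^10, C_2 ≅ Z^2.

Boundary ∂_1: C_1 → C_0 sends each edge [p,q] (with p < q) to q − p. For instance
  ∂BJ = J − B.
As a 8×10 matrix over Z this has rank 7, with invariant factors (1,1,1,1,1,1,1).

The boundary map ∂_2: C_2 → C_1 maps a triangle to the signed sum of its edges. For instance
  ∂ADG = DG − AG + AD,
  ∂ABG = BG − AG + AB.
This gives a 10×2 integer matrix of rank 2; reducing to Smith normal form yields diagonal entries (1,1).

Reading off H_k = ker ∂_k / im ∂_{k+1}:

  H_0: rank C_0 − rank ∂_1 = 8 − 7 = 1, and the invariant factors of ∂_1 are all 1, so H_0 = Z.
  H_1: rank ker ∂_1 − rank ∂_2 = (10 − 7) − 2 = 1, and the invariant factors of ∂_2 are all 1, so H_1 = Z.
  H_2: rank ker ∂_2 − rank ∂_3 = (2 − 2) − 0 = 0, and there is no ∂_3, so H_2 = 0.

As a check, the Euler characteristic is 8 − 10 + 2 = 0, which agrees with 1 − 1 + 0 = 0.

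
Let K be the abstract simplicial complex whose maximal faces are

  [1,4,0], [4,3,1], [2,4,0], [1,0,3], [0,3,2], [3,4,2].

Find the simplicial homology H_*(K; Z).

Take the total order 0 < 1 < 2 < 3 < 4 on the vertex set. Then K (dimension 2) consists of the simplices:

  0-simplices (5): [0], [1], [2], [3], [4]
  1-simplices (9): [0,1], [0,2], [0,3], [0,4], [1,3], [1,4], [2,3], [2,4], [3,4]
  2-simplices (6): [0,1,3], [0,1,4], [0,2,3], [0,2,4], [1,3,4], [2,3,4]

Hence C_0 ≅ Z^5, C_1 ≅ Z^9, C_2 ≅ Z^6.

Boundary ∂_1: C_1 → C_0 maps an edge to its endpoints' difference, ∂[p,q] = q − p.
As a 5×9 matrix over Z this has rank 4, with invariant factors (1,1,1,1).

∂_2: C_2 → C_1 maps a triangle to the signed sum of its edges. For instance
  ∂[2,3,4] = [3,4] − [2,4] + [2,3],
  ∂[0,2,4] = [2,4] − [0,4] + [0,2].
This gives a 9×6 integer matrix of rank 5; reducing to Smith normal form yields diagonal entries (1,1,1,1,1).

Reading off H_k = ker ∂_k / im ∂_{k+1}:

  H_0: rank C_0 − rank ∂_1 = 5 − 4 = 1, and the invariant factors of ∂_1 are all 1, so H_0 = Z.
  H_1: rank ker ∂_1 − rank ∂_2 = (9 − 4) − 5 = 0, and the invariant factors of ∂_2 are all 1, so H_1 = 0.
  H_2: rank ker ∂_2 − rank ∂_3 = (6 − 5) − 0 = 1, and there is no ∂_3, so H_2 = Z.

H_0 = Z,  H_1 = 0,  H_2 = Z.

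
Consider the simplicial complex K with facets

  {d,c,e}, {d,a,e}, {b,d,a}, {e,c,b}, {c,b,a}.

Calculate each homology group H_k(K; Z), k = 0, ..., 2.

Fix the vertex order a < b < c < d < e and write every simplex with vertices in increasing order. Then dim K = 2 and the simplices of K are:

  0-simplices (5): a, b, c, d, e
  1-simplices (10): ab, ac, ad, ae, bc, bd, be, cd, ce, de
  2-simplices (5): abc, abd, ade, bce, cde

so the chain groups are C_0 ≅ Z^5, C_1 ≅ Z^10, C_2 ≅ Z^5.

∂_1: C_1 → C_0 sends each edge [p,q] (with p < q) to q − p. For instance
  ∂de = e − d.
This gives a 5×10 integer matrix of rank 4; reducing to Smith normal form yields diagonal entries (1,1,1,1).

Boundary ∂_2: C_2 → C_1 acts by ∂[p,q,r] = [q,r] − [p,r] + [p,q]. For instance
  ∂abc = bc − ac + ab,
  ∂cde = de − ce + cd.
This gives a 10×5 integer matrix of rank 5; reducing to Smith normal form yields diagonal entries (1,1,1,1,1).

Computing H_k = (kernel of ∂_k) / (image of ∂_{k+1}):

  H_0: rank C_0 − rank ∂_1 = 5 − 4 = 1, and the invariant factors of ∂_1 are all 1, so H_0 ≅ Z.
  H_1: rank ker ∂_1 − rank ∂_2 = (10 − 4) − 5 = 1, and the invariant factors of ∂_2 are all 1, so H_1 ≅ Z.
  H_2: rank ker ∂_2 − rank ∂_3 = (5 − 5) − 0 = 0, and there is no ∂_3, so H_2 ≅ 0.

As a check, the Euler characteristic is 5 − 10 + 5 = 0, which agrees with 1 − 1 + 0 = 0.

H_0 = Z,  H_1 = Z,  H_2 = 0.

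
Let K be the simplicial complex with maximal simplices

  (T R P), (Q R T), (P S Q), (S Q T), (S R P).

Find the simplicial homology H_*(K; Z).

Take the total order P < Q < R < S < T on the vertex set. Then K (dimension 2) consists of the simplices:

  0-simplices (5): P, Q, R, S, T
  1-simplices (10): PQ, PR, PS, PT, QR, QS, QT, RS, RT, ST
  2-simplices (5): PQS, PRS, PRT, QRT, QST

giving chain groups C_0 ≅ Z^5, C_1 ≅ Z^10, C_2 ≅ Z^5.

Boundary ∂_1: C_1 → C_0 maps an edge to its endpoints' difference, ∂[p,q] = q − p.
The resulting 5×10 matrix has rank 4, and its Smith normal form has invariant factors (1,1,1,1).

Boundary ∂_2: C_2 → C_1 sends each 2-simplex [p,q,r] to [q,r] − [p,r] + [p,q]. For instance
  ∂QST = ST − QT + QS,
  ∂QRT = RT − QT + QR.
The resulting 10×5 matrix has rank 5, and its Smith normal form has invariant factors (1,1,1,1,1).

From H_k ≅ ker(∂_k) / im(∂_{k+1}) we obtain:

  H_0: rank C_0 − rank ∂_1 = 5 − 4 = 1, and the invariant factors of ∂_1 are all 1, so H_0 = Z.
  H_1: rank ker ∂_1 − rank ∂_2 = (10 − 4) − 5 = 1, and the invariant factors of ∂_2 are all 1, so H_1 = Z.
  H_2: rank ker ∂_2 − rank ∂_3 = (5 − 5) − 0 = 0, and there is no ∂_3, so H_2 = 0.

As a check, the Euler characteristic is 5 − 10 + 5 = 0, which agrees with 1 − 1 + 0 = 0.

H_0 = Z,  H_1 = Z,  H_2 = 0.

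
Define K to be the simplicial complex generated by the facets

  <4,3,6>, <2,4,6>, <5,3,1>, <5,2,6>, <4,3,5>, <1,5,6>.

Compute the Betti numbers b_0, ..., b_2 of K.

Take the total order 1 < 2 < 3 < 4 < 5 < 6 on the vertex set. Then K (dimension 2) consists of the simplices:

  0-simplices (6): [1], [2], [3], [4], [5], [6]
  1-simplices (12): [1,3], [1,5], [1,6], [2,4], [2,5], [2,6], [3,4], [3,5], [3,6], [4,5], [4,6], [5,6]
  2-simplices (6): [1,3,5], [1,5,6], [2,4,6], [2,5,6], [3,4,5], [3,4,6]

giving chain groups C_0 ≅ Z^6, C_1 ≅ Z^12, C_2 ≅ Z^6.

Boundary ∂_1: C_1 → C_0 sends each edge [p,q] (with p < q) to q − p. For instance
  ∂[5,6] = [6] − [5].
The resulting 6×12 matrix has rank 5, and its Smith normal form has invariant factors (1,1,1,1,1).

Boundary ∂_2: C_2 → C_1 sends each 2-simplex [p,q,r] to [q,r] − [p,r] + [p,q]. For instance
  ∂[3,4,5] = [4,5] − [3,5] + [3,4],
  ∂[1,5,6] = [5,6] − [1,6] + [1,5].
The resulting 12×6 matrix has rank 6, and its Smith normal form has invariant factors (1,1,1,1,1,1).

Now H_k = ker ∂_k / im ∂_{k+1}, so:

  H_0: rank C_0 − rank ∂_1 = 6 − 5 = 1, and the invariant factors of ∂_1 are all 1, so H_0 = Z.
  H_1: rank ker ∂_1 − rank ∂_2 = (12 − 5) − 6 = 1, and the invariant factors of ∂_2 are all 1, so H_1 = Z.
  H_2: rank ker ∂_2 − rank ∂_3 = (6 − 6) − 0 = 0, and there is no ∂_3, so H_2 = 0.

(K is a triangulation of the cylinder S^1 x I.)

Hence the Betti numbers are b_0 = 1, b_1 = 1, b_2 = 0.

b_0 = 1, b_1 = 1, b_2 = 0.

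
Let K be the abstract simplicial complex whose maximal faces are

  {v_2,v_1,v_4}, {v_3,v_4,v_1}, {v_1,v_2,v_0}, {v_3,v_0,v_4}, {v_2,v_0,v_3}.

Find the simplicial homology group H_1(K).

Fix the vertex order v_0 < v_1 < v_2 < v_3 < v_4 and write every simplex with vertices in increasing order. Then dim K = 2 and the simplices of K are:

  0-simplices (5): [v_0], [v_1], [v_2], [v_3], [v_4]
  1-simplices (10): [v_0,v_1], [v_0,v_2], [v_0,v_3], [v_0,v_4], [v_1,v_2], [v_1,v_3], [v_1,v_4], [v_2,v_3], [v_2,v_4], [v_3,v_4]
  2-simplices (5): [v_0,v_1,v_2], [v_0,v_2,v_3], [v_0,v_3,v_4], [v_1,v_2,v_4], [v_1,v_3,v_4]

giving chain groups C_0 ≅ Z^5, C_1 ≅ Z^10, C_2 ≅ Z^5.

Boundary ∂_1: C_1 → C_0 is given by ∂[p,q] = [q] − [p]. For instance
  ∂[v_0,v_2] = [v_2] − [v_0].
This gives a 5×10 integer matrix of rank 4; reducing to Smith normal form yields diagonal entries (1,1,1,1).

Boundary ∂_2: C_2 → C_1 maps a triangle to the signed sum of its edges. For instance
  ∂[v_1,v_2,v_4] = [v_2,v_4] − [v_1,v_4] + [v_1,v_2],
  ∂[v_0,v_1,v_2] = [v_1,v_2] − [v_0,v_2] + [v_0,v_1].
The 10×5 boundary matrix has rank 5 and Smith normal form diag(1,1,1,1,1).

Reading off H_k = ker ∂_k / im ∂_{k+1}:

  H_1: rank ker ∂_1 − rank ∂_2 = (10 − 4) − 5 = 1, and the invariant factors of ∂_2 are all 1, so H_1 = Z.

H_1 ≅ Z.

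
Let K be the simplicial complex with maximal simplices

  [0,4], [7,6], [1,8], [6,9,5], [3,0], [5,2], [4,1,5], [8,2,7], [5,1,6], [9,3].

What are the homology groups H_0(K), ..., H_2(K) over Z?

H_0 ≅ Z,  H_1 ≅ Z^3,  H_2 = 0.

Take the total order 0 < 1 < 2 < 3 < 4 < 5 < 6 < 7 < 8 < 9 on the vertex set. Then K (dimension 2) consists of the simplices:

  0-simplices (10): [0], [1], [2], [3], [4], [5], [6], [7], [8], [9]
  1-simplices (16): [0,3], [0,4], [1,4], [1,5], [1,6], [1,8], [2,5], [2,7], [2,8], [3,9], [4,5], [5,6], [5,9], [6,7], [6,9], [7,8]
  2-simplices (4): [1,4,5], [1,5,6], [2,7,8], [5,6,9]

so the chain groups are C_0 ≅ Z^10, C_1 ≅ Z^16, C_2 ≅ Z^4.

The boundary map ∂_1: C_1 → C_0 is given by ∂[p,q] = [q] − [p]. For instance
  ∂[3,9] = [9] − [3].
The 10×16 boundary matrix has rank 9 and Smith normal form diag(1,1,1,1,1,1,1,1,1).

The boundary map ∂_2: C_2 → C_1 acts by ∂[p,q,r] = [q,r] − [p,r] + [p,q]. For instance
  ∂[1,4,5] = [4,5] − [1,5] + [1,4],
  ∂[5,6,9] = [6,9] − [5,9] + [5,6].
As a 16×4 matrix over Z this has rank 4, with invariant factors (1,1,1,1).

From H_k ≅ ker(∂_k) / im(∂_{k+1}) we obtain:

  H_0: rank C_0 − rank ∂_1 = 10 − 9 = 1, and the invariant factors of ∂_1 are all 1, so H_0 ≅ Z.
  H_1: rank ker ∂_1 − rank ∂_2 = (16 − 9) − 4 = 3, and the invariant factors of ∂_2 are all 1, so H_1 ≅ Z^3.
  H_2: rank ker ∂_2 − rank ∂_3 = (4 − 4) − 0 = 0, and there is no ∂_3, so H_2 ≅ 0.

As a check, the Euler characteristic is 10 − 16 + 4 = -2, which agrees with 1 − 3 + 0 = -2.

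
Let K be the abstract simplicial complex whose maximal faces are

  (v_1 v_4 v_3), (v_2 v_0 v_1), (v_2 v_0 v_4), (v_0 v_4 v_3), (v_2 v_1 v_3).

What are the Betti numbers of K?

b_0 = 1, b_1 = 1, b_2 = 0.

Take the total order v_0 < v_1 < v_2 < v_3 < v_4 on the vertex set. Then K (dimension 2) consists of the simplices:

  0-simplices (5): [v_0], [v_1], [v_2], [v_3], [v_4]
  1-simplices (10): [v_0,v_1], [v_0,v_2], [v_0,v_3], [v_0,v_4], [v_1,v_2], [v_1,v_3], [v_1,v_4], [v_2,v_3], [v_2,v_4], [v_3,v_4]
  2-simplices (5): [v_0,v_1,v_2], [v_0,v_2,v_4], [v_0,v_3,v_4], [v_1,v_2,v_3], [v_1,v_3,v_4]

giving chain groups C_0 ≅ Z^5, C_1 ≅ Z^10, C_2 ≅ Z^5.

Boundary ∂_1: C_1 → C_0 is given by ∂[p,q] = [q] − [p]. For instance
  ∂[v_0,v_3] = [v_3] − [v_0].
As a 5×10 matrix over Z this has rank 4, with invariant factors (1,1,1,1).

Boundary ∂_2: C_2 → C_1 sends each 2-simplex [p,q,r] to [q,r] − [p,r] + [p,q]. For instance
  ∂[v_1,v_3,v_4] = [v_3,v_4] − [v_1,v_4] + [v_1,v_3],
  ∂[v_0,v_3,v_4] = [v_3,v_4] − [v_0,v_4] + [v_0,v_3].
The 10×5 boundary matrix has rank 5 and Smith normal form diag(1,1,1,1,1).

From H_k ≅ ker(∂_k) / im(∂_{k+1}) we obtain:

  H_0: rank C_0 − rank ∂_1 = 5 − 4 = 1, and the invariant factors of ∂_1 are all 1, so H_0 ≅ Z.
  H_1: rank ker ∂_1 − rank ∂_2 = (10 − 4) − 5 = 1, and the invariant factors of ∂_2 are all 1, so H_1 ≅ Z.
  H_2: rank ker ∂_2 − rank ∂_3 = (5 − 5) − 0 = 0, and there is no ∂_3, so H_2 ≅ 0.

(K is a triangulation of the Möbius band.)

Hence the Betti numbers are b_0 = 1, b_1 = 1, b_2 = 0.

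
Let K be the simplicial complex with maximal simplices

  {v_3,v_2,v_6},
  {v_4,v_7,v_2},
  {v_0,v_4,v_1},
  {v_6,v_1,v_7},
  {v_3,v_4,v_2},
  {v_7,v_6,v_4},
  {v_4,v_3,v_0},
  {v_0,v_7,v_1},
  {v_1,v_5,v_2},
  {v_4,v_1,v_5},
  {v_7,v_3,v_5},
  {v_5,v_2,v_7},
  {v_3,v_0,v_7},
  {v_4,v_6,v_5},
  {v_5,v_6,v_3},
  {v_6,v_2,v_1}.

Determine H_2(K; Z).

H_2 = Z.

Order the vertices as v_0 < v_1 < v_2 < v_3 < v_4 < v_5 < v_6 < v_7. Listing each simplex with vertices in this order, K has dimension 2 with simplices:

  0-simplices (8): [v_0], [v_1], [v_2], [v_3], [v_4], [v_5], [v_6], [v_7]
  1-simplices (24): (24 of them)
  2-simplices (16): (16 of them)

Hence C_0 ≅ Z^8, C_1 ≅ Z^24, C_2 ≅ Z^16.

Boundary ∂_1: C_1 → C_0 sends each edge [p,q] (with p < q) to q − p. For instance
  ∂[v_6,v_7] = [v_7] − [v_6].
As a 8×24 matrix over Z this has rank 7, with invariant factors (1,1,1,1,1,1,1).

Boundary ∂_2: C_2 → C_1 maps a triangle to the signed sum of its edges. For instance
  ∂[v_0,v_1,v_4] = [v_1,v_4] − [v_0,v_4] + [v_0,v_1],
  ∂[v_1,v_6,v_7] = [v_6,v_7] − [v_1,v_7] + [v_1,v_6].
This gives a 24×16 integer matrix of rank 15; reducing to Smith normal form yields diagonal entries (1,1,1,1,1,1,1,1,1,1,1,1,1,1,1).

From H_k ≅ ker(∂_k) / im(∂_{k+1}) we obtain:

  H_2: rank ker ∂_2 − rank ∂_3 = (16 − 15) − 0 = 1, and there is no ∂_3, so H_2 ≅ Z.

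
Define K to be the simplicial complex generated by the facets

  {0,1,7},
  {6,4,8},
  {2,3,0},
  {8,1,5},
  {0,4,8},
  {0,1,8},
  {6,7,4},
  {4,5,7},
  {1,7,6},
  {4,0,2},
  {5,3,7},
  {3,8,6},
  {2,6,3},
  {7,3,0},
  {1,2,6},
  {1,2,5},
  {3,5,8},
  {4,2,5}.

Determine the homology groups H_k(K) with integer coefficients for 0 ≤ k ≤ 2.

We work with the vertex ordering 0 < 1 < 2 < 3 < 4 < 5 < 6 < 7 < 8. The simplices of K, each written with vertices in increasing order, are:

  0-simplices (9): [0], [1], [2], [3], [4], [5], [6], [7], [8]
  1-simplices (27): (27 of them)
  2-simplices (18): [0,1,7], [0,1,8], [0,2,3], [0,2,4], [0,3,7], [0,4,8], [1,2,5], [1,2,6], [1,5,8], [1,6,7], [2,3,6], [2,4,5], [3,5,7], [3,5,8], [3,6,8], [4,5,7], [4,6,7], [4,6,8]

so the chain groups are C_0 ≅ Z^9, C_1 ≅ Z^27, C_2 ≅ Z^18.

Boundary ∂_1: C_1 → C_0 sends each edge [p,q] (with p < q) to q − p. For instance
  ∂[1,5] = [5] − [1].
As a 9×27 matrix over Z this has rank 8, with invariant factors (1,1,1,1,1,1,1,1).

The boundary map ∂_2: C_2 → C_1 acts by ∂[p,q,r] = [q,r] − [p,r] + [p,q]. For instance
  ∂[4,6,8] = [6,8] − [4,8] + [4,6],
  ∂[4,5,7] = [5,7] − [4,7] + [4,5].
The 27×18 boundary matrix has rank 17 and Smith normal form diag(1,1,1,1,1,1,1,1,1,1,1,1,1,1,1,1,1).

Now H_k = ker ∂_k / im ∂_{k+1}, so:

  H_0: rank C_0 − rank ∂_1 = 9 − 8 = 1, and the invariant factors of ∂_1 are all 1, so H_0 ≅ Z.
  H_1: rank ker ∂_1 − rank ∂_2 = (27 − 8) − 17 = 2, and the invariant factors of ∂_2 are all 1, so H_1 ≅ Z^2.
  H_2: rank ker ∂_2 − rank ∂_3 = (18 − 17) − 0 = 1, and there is no ∂_3, so H_2 ≅ Z.

(K is a triangulation of the torus T^2.)

H_0 = Z,  H_1 = Z^2,  H_2 = Z.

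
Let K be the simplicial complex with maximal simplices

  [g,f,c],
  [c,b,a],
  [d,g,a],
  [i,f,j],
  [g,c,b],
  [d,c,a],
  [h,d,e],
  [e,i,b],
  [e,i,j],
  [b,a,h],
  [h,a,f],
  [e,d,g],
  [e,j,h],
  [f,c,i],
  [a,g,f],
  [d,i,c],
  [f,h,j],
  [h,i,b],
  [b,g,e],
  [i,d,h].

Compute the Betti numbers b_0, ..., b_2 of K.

K has 10 vertices, 30 edges, 20 triangles.
rank ∂_0 = 0, rank ∂_1 = 9 ⇒ b_0 = 10 − 0 − 9 = 1; all invariant factors of ∂_1 are 1 so no torsion. So H_0 ≅ Z.
rank ∂_1 = 9, rank ∂_2 = 20 ⇒ b_1 = 30 − 9 − 20 = 1; ∂_2 has invariant factor(s) [2] giving torsion. So H_1 ≅ Z × Z/2.
rank ∂_2 = 20, rank ∂_3 = 0 ⇒ b_2 = 20 − 20 − 0 = 0. So H_2 ≅ 0.

b_0 = 1, b_1 = 1, b_2 = 0.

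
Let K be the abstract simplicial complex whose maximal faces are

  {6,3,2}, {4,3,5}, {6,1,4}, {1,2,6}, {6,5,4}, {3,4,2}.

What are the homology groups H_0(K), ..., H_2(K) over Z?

Fix the vertex order 1 < 2 < 3 < 4 < 5 < 6 and write every simplex with vertices in increasing order. Then dim K = 2 and the simplices of K are:

  0-simplices (6): [1], [2], [3], [4], [5], [6]
  1-simplices (12): [1,2], [1,4], [1,6], [2,3], [2,4], [2,6], [3,4], [3,5], [3,6], [4,5], [4,6], [5,6]
  2-simplices (6): [1,2,6], [1,4,6], [2,3,4], [2,3,6], [3,4,5], [4,5,6]

giving chain groups C_0 ≅ Z^6, C_1 ≅ Z^12, C_2 ≅ Z^6.

The boundary map ∂_1: C_1 → C_0 maps an edge to its endpoints' difference, ∂[p,q] = q − p. For instance
  ∂[2,3] = [3] − [2].
The resulting 6×12 matrix has rank 5, and its Smith normal form has invariant factors (1,1,1,1,1).

∂_2: C_2 → C_1 sends each 2-simplex [p,q,r] to [q,r] − [p,r] + [p,q]. For instance
  ∂[2,3,4] = [3,4] − [2,4] + [2,3],
  ∂[1,4,6] = [4,6] − [1,6] + [1,4].
This gives a 12×6 integer matrix of rank 6; reducing to Smith normal form yields diagonal entries (1,1,1,1,1,1).

Reading off H_k = ker ∂_k / im ∂_{k+1}:

  H_0: rank C_0 − rank ∂_1 = 6 − 5 = 1, and the invariant factors of ∂_1 are all 1, so H_0 ≅ Z.
  H_1: rank ker ∂_1 − rank ∂_2 = (12 − 5) − 6 = 1, and the invariant factors of ∂_2 are all 1, so H_1 ≅ Z.
  H_2: rank ker ∂_2 − rank ∂_3 = (6 − 6) − 0 = 0, and there is no ∂_3, so H_2 ≅ 0.

As a check, the Euler characteristic is 6 − 12 + 6 = 0, which agrees with 1 − 1 + 0 = 0.

H_0 = Z,  H_1 = Z,  H_2 = 0.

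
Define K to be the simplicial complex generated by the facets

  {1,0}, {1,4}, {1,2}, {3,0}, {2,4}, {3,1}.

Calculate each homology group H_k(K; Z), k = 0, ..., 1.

H_0 = Z,  H_1 = Z^2.

Take the total order 0 < 1 < 2 < 3 < 4 on the vertex set. Then K (dimension 1) consists of the simplices:

  0-simplices (5): [0], [1], [2], [3], [4]
  1-simplices (6): [0,1], [0,3], [1,2], [1,3], [1,4], [2,4]

giving chain groups C_0 ≅ Z^5, C_1 ≅ Z^6.

∂_1: C_1 → C_0 maps an edge to its endpoints' difference, ∂[p,q] = q − p.
As a 5×6 matrix over Z this has rank 4, with invariant factors (1,1,1,1).

From H_k ≅ ker(∂_k) / im(∂_{k+1}) we obtain:

  H_0: rank C_0 − rank ∂_1 = 5 − 4 = 1, and the invariant factors of ∂_1 are all 1, so H_0 = Z.
  H_1: rank ker ∂_1 − rank ∂_2 = (6 − 4) − 0 = 2, and there is no ∂_2, so H_1 = Z^2.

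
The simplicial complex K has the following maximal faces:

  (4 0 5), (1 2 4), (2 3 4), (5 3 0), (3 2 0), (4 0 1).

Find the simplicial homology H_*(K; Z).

Order the vertices as 0 < 1 < 2 < 3 < 4 < 5. Listing each simplex with vertices in this order, K has dimension 2 with simplices:

  0-simplices (6): [0], [1], [2], [3], [4], [5]
  1-simplices (12): [0,1], [0,2], [0,3], [0,4], [0,5], [1,2], [1,4], [2,3], [2,4], [3,4], [3,5], [4,5]
  2-simplices (6): [0,1,4], [0,2,3], [0,3,5], [0,4,5], [1,2,4], [2,3,4]

giving chain groups C_0 ≅ Z^6, C_1 ≅ Z^12, C_2 ≅ Z^6.

∂_1: C_1 → C_0 sends each edge [p,q] (with p < q) to q − p. For instance
  ∂[2,4] = [4] − [2].
The resulting 6×12 matrix has rank 5, and its Smith normal form has invariant factors (1,1,1,1,1).

∂_2: C_2 → C_1 acts by ∂[p,q,r] = [q,r] − [p,r] + [p,q]. For instance
  ∂[0,1,4] = [1,4] − [0,4] + [0,1],
  ∂[1,2,4] = [2,4] − [1,4] + [1,2].
This gives a 12×6 integer matrix of rank 6; reducing to Smith normal form yields diagonal entries (1,1,1,1,1,1).

From H_k ≅ ker(∂_k) / im(∂_{k+1}) we obtain:

  H_0: rank C_0 − rank ∂_1 = 6 − 5 = 1, and the invariant factors of ∂_1 are all 1, so H_0 ≅ Z.
  H_1: rank ker ∂_1 − rank ∂_2 = (12 − 5) − 6 = 1, and the invariant factors of ∂_2 are all 1, so H_1 ≅ Z.
  H_2: rank ker ∂_2 − rank ∂_3 = (6 − 6) − 0 = 0, and there is no ∂_3, so H_2 ≅ 0.

As a check, the Euler characteristic is 6 − 12 + 6 = 0, which agrees with 1 − 1 + 0 = 0.

H_0 = Z,  H_1 = Z,  H_2 = 0.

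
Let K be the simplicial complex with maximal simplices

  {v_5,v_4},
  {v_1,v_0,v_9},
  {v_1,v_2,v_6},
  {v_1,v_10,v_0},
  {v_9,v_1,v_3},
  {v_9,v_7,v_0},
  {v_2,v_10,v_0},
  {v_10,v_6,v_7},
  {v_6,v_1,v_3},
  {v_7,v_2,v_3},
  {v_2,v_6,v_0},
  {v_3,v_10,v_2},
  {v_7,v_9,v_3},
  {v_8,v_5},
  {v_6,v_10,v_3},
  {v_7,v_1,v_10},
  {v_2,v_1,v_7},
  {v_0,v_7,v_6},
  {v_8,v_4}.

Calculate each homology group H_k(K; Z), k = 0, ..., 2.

We work with the vertex ordering v_0 < v_1 < v_2 < v_3 < v_4 < v_5 < v_6 < v_7 < v_8 < v_9 < v_10. The simplices of K, each written with vertices in increasing order, are:

  0-simplices (11): [v_0], [v_1], [v_2], [v_3], [v_4], [v_5], [v_6], [v_7], [v_8], [v_9], [v_10]
  1-simplices (27): (27 of them)
  2-simplices (16): (16 of them)

so the chain groups are C_0 ≅ Z^11, C_1 ≅ Z^27, C_2 ≅ Z^16.

Boundary ∂_1: C_1 → C_0 is given by ∂[p,q] = [q] − [p].
The resulting 11×27 matrix has rank 9, and its Smith normal form has invariant factors (1,1,1,1,1,1,1,1,1).

Boundary ∂_2: C_2 → C_1 maps a triangle to the signed sum of its edges. For instance
  ∂[v_1,v_3,v_9] = [v_3,v_9] − [v_1,v_9] + [v_1,v_3],
  ∂[v_6,v_7,v_10] = [v_7,v_10] − [v_6,v_10] + [v_6,v_7].
The 27×16 boundary matrix has rank 15 and Smith normal form diag(1,1,1,1,1,1,1,1,1,1,1,1,1,1,1).

Reading off H_k = ker ∂_k / im ∂_{k+1}:

  H_0: rank C_0 − rank ∂_1 = 11 − 9 = 2, and the invariant factors of ∂_1 are all 1, so H_0 ≅ Z^2.
  H_1: rank ker ∂_1 − rank ∂_2 = (27 − 9) − 15 = 3, and the invariant factors of ∂_2 are all 1, so H_1 ≅ Z^3.
  H_2: rank ker ∂_2 − rank ∂_3 = (16 − 15) − 0 = 1, and there is no ∂_3, so H_2 ≅ Z.

H_0 ≅ Z^2,  H_1 ≅ Z^3,  H_2 ≅ Z.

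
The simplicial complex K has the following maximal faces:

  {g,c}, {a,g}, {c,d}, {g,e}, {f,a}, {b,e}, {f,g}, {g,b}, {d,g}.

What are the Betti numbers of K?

b_0 = 1, b_1 = 3.

Take the total order a < b < c < d < e < f < g on the vertex set. Then K (dimension 1) consists of the simplices:

  0-simplices (7): a, b, c, d, e, f, g
  1-simplices (9): af, ag, be, bg, cd, cg, dg, eg, fg

so the chain groups are C_0 ≅ Z^7, C_1 ≅ Z^9.

Boundary ∂_1: C_1 → C_0 maps an edge to its endpoints' difference, ∂[p,q] = q − p. For instance
  ∂ag = g − a.
The 7×9 boundary matrix has rank 6 and Smith normal form diag(1,1,1,1,1,1).

Computing H_k = (kernel of ∂_k) / (image of ∂_{k+1}):

  H_0: rank C_0 − rank ∂_1 = 7 − 6 = 1, and the invariant factors of ∂_1 are all 1, so H_0 ≅ Z.
  H_1: rank ker ∂_1 − rank ∂_2 = (9 − 6) − 0 = 3, and there is no ∂_2, so H_1 ≅ Z^3.

(K is a triangulation of a wedge of 3 circles.)

Hence the Betti numbers are b_0 = 1, b_1 = 3.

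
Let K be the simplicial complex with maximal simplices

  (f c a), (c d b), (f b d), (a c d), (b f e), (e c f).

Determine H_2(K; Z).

Take the total order a < b < c < d < e < f on the vertex set. Then K (dimension 2) consists of the simplices:

  0-simplices (6): a, b, c, d, e, f
  1-simplices (12): ac, ad, af, bc, bd, be, bf, cd, ce, cf, df, ef
  2-simplices (6): acd, acf, bcd, bdf, bef, cef

Hence C_0 ≅ Z^6, C_1 ≅ Z^12, C_2 ≅ Z^6.

Boundary ∂_1: C_1 → C_0 sends each edge [p,q] (with p < q) to q − p. For instance
  ∂af = f − a.
As a 6×12 matrix over Z this has rank 5, with invariant factors (1,1,1,1,1).

∂_2: C_2 → C_1 sends each 2-simplex [p,q,r] to [q,r] − [p,r] + [p,q]. For instance
  ∂bef = ef − bf + be,
  ∂cef = ef − cf + ce.
The resulting 12×6 matrix has rank 6, and its Smith normal form has invariant factors (1,1,1,1,1,1).

Reading off H_k = ker ∂_k / im ∂_{k+1}:

  H_2: rank ker ∂_2 − rank ∂_3 = (6 − 6) − 0 = 0, and there is no ∂_3, so H_2 = 0.

H_2 ≅ 0.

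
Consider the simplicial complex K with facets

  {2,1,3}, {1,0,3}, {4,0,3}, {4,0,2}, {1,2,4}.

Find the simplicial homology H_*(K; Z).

H_0 = Z,  H_1 = Z,  H_2 = 0.

We work with the vertex ordering 0 < 1 < 2 < 3 < 4. The simplices of K, each written with vertices in increasing order, are:

  0-simplices (5): [0], [1], [2], [3], [4]
  1-simplices (10): [0,1], [0,2], [0,3], [0,4], [1,2], [1,3], [1,4], [2,3], [2,4], [3,4]
  2-simplices (5): [0,1,3], [0,2,4], [0,3,4], [1,2,3], [1,2,4]

so the chain groups are C_0 ≅ Z^5, C_1 ≅ Z^10, C_2 ≅ Z^5.

∂_1: C_1 → C_0 is given by ∂[p,q] = [q] − [p]. For instance
  ∂[0,1] = [1] − [0].
The 5×10 boundary matrix has rank 4 and Smith normal form diag(1,1,1,1).

∂_2: C_2 → C_1 sends each 2-simplex [p,q,r] to [q,r] − [p,r] + [p,q]. For instance
  ∂[0,3,4] = [3,4] − [0,4] + [0,3],
  ∂[1,2,4] = [2,4] − [1,4] + [1,2].
The 10×5 boundary matrix has rank 5 and Smith normal form diag(1,1,1,1,1).

Computing H_k = (kernel of ∂_k) / (image of ∂_{k+1}):

  H_0: rank C_0 − rank ∂_1 = 5 − 4 = 1, and the invariant factors of ∂_1 are all 1, so H_0 = Z.
  H_1: rank ker ∂_1 − rank ∂_2 = (10 − 4) − 5 = 1, and the invariant factors of ∂_2 are all 1, so H_1 = Z.
  H_2: rank ker ∂_2 − rank ∂_3 = (5 − 5) − 0 = 0, and there is no ∂_3, so H_2 = 0.

As a check, the Euler characteristic is 5 − 10 + 5 = 0, which agrees with 1 − 1 + 0 = 0.
(K is a triangulation of the Möbius band.)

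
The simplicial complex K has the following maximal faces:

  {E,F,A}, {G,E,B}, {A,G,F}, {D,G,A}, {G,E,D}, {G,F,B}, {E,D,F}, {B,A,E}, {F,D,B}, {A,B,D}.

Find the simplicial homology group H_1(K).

H_1 = Z/2Z.

Order the vertices as A < B < D < E < F < G. Listing each simplex with vertices in this order, K has dimension 2 with simplices:

  0-simplices (6): A, B, D, E, F, G
  1-simplices (15): AB, AD, AE, AF, AG, BD, BE, BF, BG, DE, DF, DG, EF, EG, FG
  2-simplices (10): ABD, ABE, ADG, AEF, AFG, BDF, BEG, BFG, DEF, DEG

Hence C_0 ≅ Z^6, C_1 ≅ Z^15, C_2 ≅ Z^10.

Boundary ∂_1: C_1 → C_0 is given by ∂[p,q] = [q] − [p].
The 6×15 boundary matrix has rank 5 and Smith normal form diag(1,1,1,1,1).

Boundary ∂_2: C_2 → C_1 maps a triangle to the signed sum of its edges. For instance
  ∂BDF = DF − BF + BD,
  ∂AFG = FG − AG + AF.
This gives a 15×10 integer matrix of rank 10; reducing to Smith normal form yields diagonal entries (1,1,1,1,1,1,1,1,1,2).

From H_k ≅ ker(∂_k) / im(∂_{k+1}) we obtain:

  H_1: rank ker ∂_1 − rank ∂_2 = (15 − 5) − 10 = 0, and ∂_2 has invariant factor 2 > 1, so H_1 = Z/2Z.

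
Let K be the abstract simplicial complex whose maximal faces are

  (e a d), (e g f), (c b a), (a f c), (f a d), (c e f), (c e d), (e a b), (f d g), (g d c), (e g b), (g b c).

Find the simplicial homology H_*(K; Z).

K has 7 vertices, 18 edges, 12 triangles.
rank ∂_0 = 0, rank ∂_1 = 6 ⇒ b_0 = 7 − 0 − 6 = 1; all invariant factors of ∂_1 are 1 so no torsion. So H_0 ≅ Z.
rank ∂_1 = 6, rank ∂_2 = 12 ⇒ b_1 = 18 − 6 − 12 = 0; ∂_2 has invariant factor(s) [2] giving torsion. So H_1 ≅ Z/2.
rank ∂_2 = 12, rank ∂_3 = 0 ⇒ b_2 = 12 − 12 − 0 = 0. So H_2 ≅ 0.

H_0 ≅ Z,  H_1 ≅ Z/2,  H_2 = 0.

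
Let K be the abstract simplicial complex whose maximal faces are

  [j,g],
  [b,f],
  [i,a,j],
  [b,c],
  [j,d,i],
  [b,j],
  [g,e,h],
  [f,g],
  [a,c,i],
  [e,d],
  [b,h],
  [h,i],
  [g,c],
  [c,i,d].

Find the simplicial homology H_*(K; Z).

Fix the vertex order a < b < c < d < e < f < g < h < i < j and write every simplex with vertices in increasing order. Then dim K = 2 and the simplices of K are:

  0-simplices (10): a, b, c, d, e, f, g, h, i, j
  1-simplices (20): ac, ai, aj, bc, bf, bh, bj, cd, cg, ci, de, di, dj, eg, eh, fg, gh, gj, hi, ij
  2-simplices (5): aci, aij, cdi, dij, egh

Hence C_0 ≅ Z^10, C_1 ≅ Z^20, C_2 ≅ Z^5.

∂_1: C_1 → C_0 is given by ∂[p,q] = [q] − [p].
The resulting 10×20 matrix has rank 9, and its Smith normal form has invariant factors (1,1,1,1,1,1,1,1,1).

The boundary map ∂_2: C_2 → C_1 acts by ∂[p,q,r] = [q,r] − [p,r] + [p,q]. For instance
  ∂aij = ij − aj + ai,
  ∂dij = ij − dj + di.
This gives a 20×5 integer matrix of rank 5; reducing to Smith normal form yields diagonal entries (1,1,1,1,1).

From H_k ≅ ker(∂_k) / im(∂_{k+1}) we obtain:

  H_0: rank C_0 − rank ∂_1 = 10 − 9 = 1, and the invariant factors of ∂_1 are all 1, so H_0 = Z.
  H_1: rank ker ∂_1 − rank ∂_2 = (20 − 9) − 5 = 6, and the invariant factors of ∂_2 are all 1, so H_1 = Z^6.
  H_2: rank ker ∂_2 − rank ∂_3 = (5 − 5) − 0 = 0, and there is no ∂_3, so H_2 = 0.

As a check, the Euler characteristic is 10 − 20 + 5 = -5, which agrees with 1 − 6 + 0 = -5.

H_0 ≅ Z,  H_1 ≅ Z^6,  H_2 = 0.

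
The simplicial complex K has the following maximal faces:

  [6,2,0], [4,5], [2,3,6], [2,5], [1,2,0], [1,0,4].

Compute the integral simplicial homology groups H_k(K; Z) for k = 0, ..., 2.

Order the vertices as 0 < 1 < 2 < 3 < 4 < 5 < 6. Listing each simplex with vertices in this order, K has dimension 2 with simplices:

  0-simplices (7): [0], [1], [2], [3], [4], [5], [6]
  1-simplices (11): [0,1], [0,2], [0,4], [0,6], [1,2], [1,4], [2,3], [2,5], [2,6], [3,6], [4,5]
  2-simplices (4): [0,1,2], [0,1,4], [0,2,6], [2,3,6]

so the chain groups are C_0 ≅ Z^7, C_1 ≅ Z^11, C_2 ≅ Z^4.

Boundary ∂_1: C_1 → C_0 sends each edge [p,q] (with p < q) to q − p.
The 7×11 boundary matrix has rank 6 and Smith normal form diag(1,1,1,1,1,1).

The boundary map ∂_2: C_2 → C_1 sends each 2-simplex [p,q,r] to [q,r] − [p,r] + [p,q]. For instance
  ∂[0,1,4] = [1,4] − [0,4] + [0,1],
  ∂[0,1,2] = [1,2] − [0,2] + [0,1].
The resulting 11×4 matrix has rank 4, and its Smith normal form has invariant factors (1,1,1,1).

From H_k ≅ ker(∂_k) / im(∂_{k+1}) we obtain:

  H_0: rank C_0 − rank ∂_1 = 7 − 6 = 1, and the invariant factors of ∂_1 are all 1, so H_0 ≅ Z.
  H_1: rank ker ∂_1 − rank ∂_2 = (11 − 6) − 4 = 1, and the invariant factors of ∂_2 are all 1, so H_1 ≅ Z.
  H_2: rank ker ∂_2 − rank ∂_3 = (4 − 4) − 0 = 0, and there is no ∂_3, so H_2 ≅ 0.

As a check, the Euler characteristic is 7 − 11 + 4 = 0, which agrees with 1 − 1 + 0 = 0.

H_0 = Z,  H_1 = Z,  H_2 = 0.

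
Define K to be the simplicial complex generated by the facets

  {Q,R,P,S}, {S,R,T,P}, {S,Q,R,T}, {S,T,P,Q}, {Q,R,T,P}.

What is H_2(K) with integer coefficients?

We work with the vertex ordering P < Q < R < S < T. The simplices of K, each written with vertices in increasing order, are:

  0-simplices (5): P, Q, R, S, T
  1-simplices (10): PQ, PR, PS, PT, QR, QS, QT, RS, RT, ST
  2-simplices (10): PQR, PQS, PQT, PRS, PRT, PST, QRS, QRT, QST, RST
  3-simplices (5): PQRS, PQRT, PQST, PRST, QRST

so the chain groups are C_0 ≅ Z^5, C_1 ≅ Z^10, C_2 ≅ Z^10, C_3 ≅ Z^5.

Boundary ∂_1: C_1 → C_0 is given by ∂[p,q] = [q] − [p]. For instance
  ∂ST = T − S.
As a 5×10 matrix over Z this has rank 4, with invariant factors (1,1,1,1).

The boundary map ∂_2: C_2 → C_1 maps a triangle to the signed sum of its edges. For instance
  ∂PQR = QR − PR + PQ,
  ∂PRT = RT − PT + PR.
This gives a 10×10 integer matrix of rank 6; reducing to Smith normal form yields diagonal entries (1,1,1,1,1,1).

The boundary map ∂_3: C_3 → C_2 sends each 3-simplex σ to the alternating sum Σ_i (−1)^i (σ with its i-th vertex removed). For instance
  ∂PQST = QST − PST + PQT − PQS,
  ∂PQRS = QRS − PRS + PQS − PQR.
As a 10×5 matrix over Z this has rank 4, with invariant factors (1,1,1,1).

Now H_k = ker ∂_k / im ∂_{k+1}, so:

  H_2: rank ker ∂_2 − rank ∂_3 = (10 − 6) − 4 = 0, and the invariant factors of ∂_3 are all 1, so H_2 ≅ 0.

(K is a triangulation of the 3-sphere S^3.)

H_2 ≅ 0.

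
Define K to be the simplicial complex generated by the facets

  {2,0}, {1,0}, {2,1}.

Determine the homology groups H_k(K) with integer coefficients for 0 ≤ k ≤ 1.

H_0 ≅ Z,  H_1 ≅ Z.

We work with the vertex ordering 0 < 1 < 2. The simplices of K, each written with vertices in increasing order, are:

  0-simplices (3): [0], [1], [2]
  1-simplices (3): [0,1], [0,2], [1,2]

Hence C_0 ≅ Z^3, C_1 ≅ Z^3.

∂_1: C_1 → C_0 is given by ∂[p,q] = [q] − [p]. For instance
  ∂[0,2] = [2] − [0].
The 3×3 boundary matrix has rank 2 and Smith normal form diag(1,1).

Computing H_k = (kernel of ∂_k) / (image of ∂_{k+1}):

  H_0: rank C_0 − rank ∂_1 = 3 − 2 = 1, and the invariant factors of ∂_1 are all 1, so H_0 ≅ Z.
  H_1: rank ker ∂_1 − rank ∂_2 = (3 − 2) − 0 = 1, and there is no ∂_2, so H_1 ≅ Z.

(K is a triangulation of the circle S^1.)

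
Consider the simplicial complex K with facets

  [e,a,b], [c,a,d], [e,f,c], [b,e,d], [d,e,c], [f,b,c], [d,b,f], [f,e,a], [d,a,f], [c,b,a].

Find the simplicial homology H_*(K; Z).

H_0 ≅ Z,  H_1 ≅ Z/2,  H_2 = 0.

We work with the vertex ordering a < b < c < d < e < f. The simplices of K, each written with vertices in increasing order, are:

  0-simplices (6): a, b, c, d, e, f
  1-simplices (15): ab, ac, ad, ae, af, bc, bd, be, bf, cd, ce, cf, de, df, ef
  2-simplices (10): abc, abe, acd, adf, aef, bcf, bde, bdf, cde, cef

Hence C_0 ≅ Z^6, C_1 ≅ Z^15, C_2 ≅ Z^10.

∂_1: C_1 → C_0 is given by ∂[p,q] = [q] − [p].
The 6×15 boundary matrix has rank 5 and Smith normal form diag(1,1,1,1,1).

The boundary map ∂_2: C_2 → C_1 maps a triangle to the signed sum of its edges. For instance
  ∂cde = de − ce + cd,
  ∂cef = ef − cf + ce.
As a 15×10 matrix over Z this has rank 10, with invariant factors (1,1,1,1,1,1,1,1,1,2).

Computing H_k = (kernel of ∂_k) / (image of ∂_{k+1}):

  H_0: rank C_0 − rank ∂_1 = 6 − 5 = 1, and the invariant factors of ∂_1 are all 1, so H_0 ≅ Z.
  H_1: rank ker ∂_1 − rank ∂_2 = (15 − 5) − 10 = 0, and ∂_2 has invariant factor 2 > 1, so H_1 ≅ Z/2.
  H_2: rank ker ∂_2 − rank ∂_3 = (10 − 10) − 0 = 0, and there is no ∂_3, so H_2 ≅ 0.

(K is a triangulation of the real projective plane RP^2.)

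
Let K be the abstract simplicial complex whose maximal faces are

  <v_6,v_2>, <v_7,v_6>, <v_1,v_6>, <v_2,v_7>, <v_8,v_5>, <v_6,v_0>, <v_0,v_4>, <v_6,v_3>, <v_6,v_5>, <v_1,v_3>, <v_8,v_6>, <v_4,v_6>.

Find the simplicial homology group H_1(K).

Fix the vertex order v_0 < v_1 < v_2 < v_3 < v_4 < v_5 < v_6 < v_7 < v_8 and write every simplex with vertices in increasing order. Then dim K = 1 and the simplices of K are:

  0-simplices (9): [v_0], [v_1], [v_2], [v_3], [v_4], [v_5], [v_6], [v_7], [v_8]
  1-simplices (12): [v_0,v_4], [v_0,v_6], [v_1,v_3], [v_1,v_6], [v_2,v_6], [v_2,v_7], [v_3,v_6], [v_4,v_6], [v_5,v_6], [v_5,v_8], [v_6,v_7], [v_6,v_8]

so the chain groups are C_0 ≅ Z^9, C_1 ≅ Z^12.

The boundary map ∂_1: C_1 → C_0 is given by ∂[p,q] = [q] − [p]. For instance
  ∂[v_5,v_8] = [v_8] − [v_5].
This gives a 9×12 integer matrix of rank 8; reducing to Smith normal form yields diagonal entries (1,1,1,1,1,1,1,1).

From H_k ≅ ker(∂_k) / im(∂_{k+1}) we obtain:

  H_1: rank ker ∂_1 − rank ∂_2 = (12 − 8) − 0 = 4, and there is no ∂_2, so H_1 ≅ Z^4.

H_1 ≅ Z^4.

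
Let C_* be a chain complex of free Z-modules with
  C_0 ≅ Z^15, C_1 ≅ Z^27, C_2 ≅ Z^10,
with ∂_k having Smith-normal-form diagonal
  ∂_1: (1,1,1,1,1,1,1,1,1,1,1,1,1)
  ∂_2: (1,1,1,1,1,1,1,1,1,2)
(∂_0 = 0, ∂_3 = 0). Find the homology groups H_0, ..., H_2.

H_0: b_0 = 15 − 0 − 13 = 2; torsion from ∂_1 factors > 1: none. So H_0 ≅ Z^2.
H_1: b_1 = 27 − 13 − 10 = 4; torsion from ∂_2 factors > 1: [2]. So H_1 ≅ Z^4 ⊕ Z/2Z.
H_2: b_2 = 10 − 10 − 0 = 0; torsion from ∂_3 factors > 1: none. So H_2 ≅ 0.

H_0 ≅ Z^2,  H_1 ≅ Z^4 ⊕ Z/2Z,  H_2 = 0.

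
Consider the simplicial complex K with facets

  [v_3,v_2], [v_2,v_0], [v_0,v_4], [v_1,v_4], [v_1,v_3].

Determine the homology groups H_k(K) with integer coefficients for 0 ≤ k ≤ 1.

H_0 ≅ Z,  H_1 ≅ Z.

Order the vertices as v_0 < v_1 < v_2 < v_3 < v_4. Listing each simplex with vertices in this order, K has dimension 1 with simplices:

  0-simplices (5): [v_0], [v_1], [v_2], [v_3], [v_4]
  1-simplices (5): [v_0,v_2], [v_0,v_4], [v_1,v_3], [v_1,v_4], [v_2,v_3]

so the chain groups are C_0 ≅ Z^5, C_1 ≅ Z^5.

The boundary map ∂_1: C_1 → C_0 is given by ∂[p,q] = [q] − [p].
This gives a 5×5 integer matrix of rank 4; reducing to Smith normal form yields diagonal entries (1,1,1,1).

Now H_k = ker ∂_k / im ∂_{k+1}, so:

  H_0: rank C_0 − rank ∂_1 = 5 − 4 = 1, and the invariant factors of ∂_1 are all 1, so H_0 ≅ Z.
  H_1: rank ker ∂_1 − rank ∂_2 = (5 − 4) − 0 = 1, and there is no ∂_2, so H_1 ≅ Z.

As a check, the Euler characteristic is 5 − 5 = 0, which agrees with 1 − 1 = 0.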